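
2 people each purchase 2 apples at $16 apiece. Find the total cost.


Cost per person:
2 x $16 = $32
Group total:
2 x $32 = $64

$64


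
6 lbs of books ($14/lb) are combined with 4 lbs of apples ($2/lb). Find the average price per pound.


Cost of books:
6 x $14 = $84
Cost of apples:
4 x $2 = $8
Total cost: $84 + $8 = $92
Total weight: 10 lbs
Average: $92 / 10 = $9.20/lb

$9.20/lb


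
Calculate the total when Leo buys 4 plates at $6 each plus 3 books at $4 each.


Cost of plates:
4 x $6 = $24
Cost of books:
3 x $4 = $12
Add both:
$24 + $12 = $36

$36


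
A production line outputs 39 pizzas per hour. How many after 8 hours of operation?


Production rate: 39 pizzas per hour
Time: 8 hours
Total: 39 x 8 = 312 pizzas

312 pizzas


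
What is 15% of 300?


Convert percentage to decimal:
15% = 0.15
Multiply:
300 x 0.15 = 45

45


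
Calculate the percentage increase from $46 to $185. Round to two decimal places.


Find the absolute change:
|185 - 46| = 139
Divide by original and multiply by 100:
139 / 46 x 100 = 302.1739...% ≈ 302.17%

302.17%


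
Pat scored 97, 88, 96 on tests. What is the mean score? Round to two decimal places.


Add the scores:
97 + 88 + 96 = 281
Divide by the number of tests:
281 / 3 = 93.6666... ≈ 93.67

93.67


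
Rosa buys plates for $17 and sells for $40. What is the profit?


Selling price = $40
Cost price = $17
Profit = selling price - cost price:
Profit = $40 - $17 = $23

$23


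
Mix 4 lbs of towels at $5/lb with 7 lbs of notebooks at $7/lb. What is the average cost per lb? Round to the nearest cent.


Cost of towels:
4 x $5 = $20
Cost of notebooks:
7 x $7 = $49
Total cost: $20 + $49 = $69
Total weight: 11 lbs
Average: $69 / 11 = $6.2727... ≈ $6.27/lb

$6.27/lb


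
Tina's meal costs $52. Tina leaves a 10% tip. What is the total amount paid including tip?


Calculate the tip:
10% of $52 = $5.20
Add tip to meal cost:
$52 + $5.20 = $57.20

$57.20


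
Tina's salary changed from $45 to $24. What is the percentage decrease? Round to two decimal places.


Find the absolute change:
|24 - 45| = 21
Divide by original and multiply by 100:
21 / 45 x 100 = 46.6666...% ≈ 46.67%

46.67%


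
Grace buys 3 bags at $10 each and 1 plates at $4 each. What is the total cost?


Cost of bags:
3 x $10 = $30
Cost of plates:
1 x $4 = $4
Add both:
$30 + $4 = $34

$34


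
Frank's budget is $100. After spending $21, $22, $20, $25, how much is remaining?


Add up expenses:
$21 + $22 + $20 + $25 = $88
Subtract from budget:
$100 - $88 = $12

$12


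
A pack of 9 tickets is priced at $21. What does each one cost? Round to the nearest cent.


Total cost: $21
Number of items: 9
Unit price: $21 / 9 = $2.3333... ≈ $2.33

$2.33


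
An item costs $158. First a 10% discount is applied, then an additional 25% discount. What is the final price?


First discount:
10% of $158 = $15.80
Price after first discount:
$158 - $15.80 = $142.20
Second discount:
25% of $142.20 = $35.55
Final price:
$142.20 - $35.55 = $106.65

$106.65


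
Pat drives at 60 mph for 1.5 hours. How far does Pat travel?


Use the formula: distance = speed x time
Speed = 60 mph, Time = 1.5 hours
60 x 1.5 = 90 miles

90 miles


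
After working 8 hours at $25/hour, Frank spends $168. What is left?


Calculate earnings:
8 x $25 = $200
Subtract spending:
$200 - $168 = $32

$32


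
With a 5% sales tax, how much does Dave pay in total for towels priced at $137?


Calculate the tax:
5% of $137 = $6.85
Add tax to price:
$137 + $6.85 = $143.85

$143.85


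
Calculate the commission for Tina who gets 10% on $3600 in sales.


Convert rate to decimal:
10% = 0.1
Multiply by sales:
$3600 x 0.1 = $360

$360


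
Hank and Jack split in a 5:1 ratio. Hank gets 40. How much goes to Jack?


Find the multiplier:
40 / 5 = 8
Apply to Jack's share:
1 x 8 = 8

8


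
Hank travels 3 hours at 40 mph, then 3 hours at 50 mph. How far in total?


Leg 1 distance:
40 x 3 = 120 miles
Leg 2 distance:
50 x 3 = 150 miles
Total distance:
120 + 150 = 270 miles

270 miles


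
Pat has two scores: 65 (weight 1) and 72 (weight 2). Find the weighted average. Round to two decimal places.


Weighted sum:
1 x 65 + 2 x 72 = 209
Total weight:
1 + 2 = 3
Weighted average:
209 / 3 = 69.6666... ≈ 69.67

69.67


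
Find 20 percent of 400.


Convert percentage to decimal:
20% = 0.2
Multiply:
400 x 0.2 = 80

80


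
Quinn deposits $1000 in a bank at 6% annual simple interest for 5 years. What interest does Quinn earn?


Use the formula I = P x R x T / 100
P x R x T = 1000 x 6 x 5 = 30000
I = 30000 / 100 = $300

$300


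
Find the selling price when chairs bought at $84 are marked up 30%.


Calculate the markup amount:
30% of $84 = $25.20
Add to cost:
$84 + $25.20 = $109.20

$109.20


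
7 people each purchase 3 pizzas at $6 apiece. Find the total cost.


Cost per person:
3 x $6 = $18
Group total:
7 x $18 = $126

$126


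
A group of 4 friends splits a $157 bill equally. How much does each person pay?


Total bill: $157
Number of people: 4
Each pays: $157 / 4 = $39.25

$39.25


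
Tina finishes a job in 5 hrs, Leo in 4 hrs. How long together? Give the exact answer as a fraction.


Tina's rate: 1/5 of the job per hour
Leo's rate: 1/4 of the job per hour
Combined rate: 1/5 + 1/4 = 9/20 per hour
Time = 1 / (9/20) = 20/9 hours (≈ 2.22 hours)

20/9 hours


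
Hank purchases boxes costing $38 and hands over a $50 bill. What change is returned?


Start with the amount paid:
$50
Subtract the price:
$50 - $38 = $12

$12


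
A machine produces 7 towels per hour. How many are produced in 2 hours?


Production rate: 7 towels per hour
Time: 2 hours
Total: 7 x 2 = 14 towels

14 towels


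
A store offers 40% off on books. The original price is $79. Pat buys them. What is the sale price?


Calculate the discount amount:
40% of $79 = $31.60
Subtract from original:
$79 - $31.60 = $47.40

$47.40


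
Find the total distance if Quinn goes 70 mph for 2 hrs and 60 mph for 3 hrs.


Leg 1 distance:
70 x 2 = 140 miles
Leg 2 distance:
60 x 3 = 180 miles
Total distance:
140 + 180 = 320 miles

320 miles


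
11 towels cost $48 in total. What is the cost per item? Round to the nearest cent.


Total cost: $48
Number of items: 11
Unit price: $48 / 11 = $4.3636... ≈ $4.36

$4.36


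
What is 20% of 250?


Convert percentage to decimal:
20% = 0.2
Multiply:
250 x 0.2 = 50

50


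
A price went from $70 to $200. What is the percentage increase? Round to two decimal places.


Find the absolute change:
|200 - 70| = 130
Divide by original and multiply by 100:
130 / 70 x 100 = 185.7142...% ≈ 185.71%

185.71%


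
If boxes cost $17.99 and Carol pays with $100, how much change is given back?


Start with the amount paid:
$100
Subtract the price:
$100 - $17.99 = $82.01

$82.01


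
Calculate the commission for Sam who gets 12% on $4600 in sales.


Convert rate to decimal:
12% = 0.12
Multiply by sales:
$4600 x 0.12 = $552

$552


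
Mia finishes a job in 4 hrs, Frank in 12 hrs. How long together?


Mia's rate: 1/4 of the job per hour
Frank's rate: 1/12 of the job per hour
Combined rate: 1/4 + 1/12 = 1/3 per hour
Time = 1 / (1/3) = 3 hours

3 hours


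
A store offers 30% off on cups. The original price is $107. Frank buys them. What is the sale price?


Calculate the discount amount:
30% of $107 = $32.10
Subtract from original:
$107 - $32.10 = $74.90

$74.90


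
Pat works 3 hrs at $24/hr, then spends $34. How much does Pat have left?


Calculate earnings:
3 x $24 = $72
Subtract spending:
$72 - $34 = $38

$38


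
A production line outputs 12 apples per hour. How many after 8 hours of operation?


Production rate: 12 apples per hour
Time: 8 hours
Total: 12 x 8 = 96 apples

96 apples


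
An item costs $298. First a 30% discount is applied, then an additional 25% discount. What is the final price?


First discount:
30% of $298 = $89.40
Price after first discount:
$298 - $89.40 = $208.60
Second discount:
25% of $208.60 = $52.15
Final price:
$208.60 - $52.15 = $156.45

$156.45


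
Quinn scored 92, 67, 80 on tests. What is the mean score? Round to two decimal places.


Add the scores:
92 + 67 + 80 = 239
Divide by the number of tests:
239 / 3 = 79.6666... ≈ 79.67

79.67


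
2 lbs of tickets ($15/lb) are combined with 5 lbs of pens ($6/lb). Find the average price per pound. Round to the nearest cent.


Cost of tickets:
2 x $15 = $30
Cost of pens:
5 x $6 = $30
Total cost: $30 + $30 = $60
Total weight: 7 lbs
Average: $60 / 7 = $8.5714... ≈ $8.57/lb

$8.57/lb


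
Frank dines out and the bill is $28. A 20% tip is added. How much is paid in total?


Calculate the tip:
20% of $28 = $5.60
Add tip to meal cost:
$28 + $5.60 = $33.60

$33.60


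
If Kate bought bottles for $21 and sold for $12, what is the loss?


Selling price = $12
Cost price = $21
Loss = cost price - selling price:
Loss = $21 - $12 = $9

$9


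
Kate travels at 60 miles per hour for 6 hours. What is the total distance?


Use the formula: distance = speed x time
Speed = 60 mph, Time = 6 hours
60 x 6 = 360 miles

360 miles


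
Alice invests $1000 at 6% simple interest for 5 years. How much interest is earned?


Use the formula I = P x R x T / 100
P x R x T = 1000 x 6 x 5 = 30000
I = 30000 / 100 = $300

$300


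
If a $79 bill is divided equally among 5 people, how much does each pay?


Total bill: $79
Number of people: 5
Each pays: $79 / 5 = $15.80

$15.80


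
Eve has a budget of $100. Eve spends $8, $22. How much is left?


Add up expenses:
$8 + $22 = $30
Subtract from budget:
$100 - $30 = $70

$70


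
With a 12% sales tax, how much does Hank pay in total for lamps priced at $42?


Calculate the tax:
12% of $42 = $5.04
Add tax to price:
$42 + $5.04 = $47.04

$47.04


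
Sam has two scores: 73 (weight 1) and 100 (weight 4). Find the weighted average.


Weighted sum:
1 x 73 + 4 x 100 = 473
Total weight:
1 + 4 = 5
Weighted average:
473 / 5 = 94.6

94.6


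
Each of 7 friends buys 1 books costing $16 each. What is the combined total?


Cost per person:
1 x $16 = $16
Group total:
7 x $16 = $112

$112


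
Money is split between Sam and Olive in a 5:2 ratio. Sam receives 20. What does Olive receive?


Find the multiplier:
20 / 5 = 4
Apply to Olive's share:
2 x 4 = 8

8


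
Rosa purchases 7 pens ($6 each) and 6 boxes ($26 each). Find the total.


Cost of pens:
7 x $6 = $42
Cost of boxes:
6 x $26 = $156
Add both:
$42 + $156 = $198

$198


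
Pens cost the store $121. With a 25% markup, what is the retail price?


Calculate the markup amount:
25% of $121 = $30.25
Add to cost:
$121 + $30.25 = $151.25

$151.25


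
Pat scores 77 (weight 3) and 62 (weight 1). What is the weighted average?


Weighted sum:
3 x 77 + 1 x 62 = 293
Total weight:
3 + 1 = 4
Weighted average:
293 / 4 = 73.25

73.25


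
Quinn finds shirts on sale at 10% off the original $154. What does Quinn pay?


Calculate the discount amount:
10% of $154 = $15.40
Subtract from original:
$154 - $15.40 = $138.60

$138.60


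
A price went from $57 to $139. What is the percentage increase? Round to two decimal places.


Find the absolute change:
|139 - 57| = 82
Divide by original and multiply by 100:
82 / 57 x 100 = 143.8596...% ≈ 143.86%

143.86%


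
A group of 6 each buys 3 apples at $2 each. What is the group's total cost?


Cost per person:
3 x $2 = $6
Group total:
6 x $6 = $36

$36


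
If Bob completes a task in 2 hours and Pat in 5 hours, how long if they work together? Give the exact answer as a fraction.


Bob's rate: 1/2 of the job per hour
Pat's rate: 1/5 of the job per hour
Combined rate: 1/2 + 1/5 = 7/10 per hour
Time = 1 / (7/10) = 10/7 hours (≈ 1.43 hours)

10/7 hours


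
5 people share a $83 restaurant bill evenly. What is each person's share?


Total bill: $83
Number of people: 5
Each pays: $83 / 5 = $16.60

$16.60


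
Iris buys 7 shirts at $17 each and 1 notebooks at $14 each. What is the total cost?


Cost of shirts:
7 x $17 = $119
Cost of notebooks:
1 x $14 = $14
Add both:
$119 + $14 = $133

$133


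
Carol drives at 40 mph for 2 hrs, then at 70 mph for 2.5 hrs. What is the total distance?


Leg 1 distance:
40 x 2 = 80 miles
Leg 2 distance:
70 x 2.5 = 175 miles
Total distance:
80 + 175 = 255 miles

255 miles


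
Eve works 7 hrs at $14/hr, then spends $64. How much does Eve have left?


Calculate earnings:
7 x $14 = $98
Subtract spending:
$98 - $64 = $34

$34


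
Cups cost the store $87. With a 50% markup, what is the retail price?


Calculate the markup amount:
50% of $87 = $43.50
Add to cost:
$87 + $43.50 = $130.50

$130.50


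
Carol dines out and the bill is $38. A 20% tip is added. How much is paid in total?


Calculate the tip:
20% of $38 = $7.60
Add tip to meal cost:
$38 + $7.60 = $45.60

$45.60


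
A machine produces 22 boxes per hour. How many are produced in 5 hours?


Production rate: 22 boxes per hour
Time: 5 hours
Total: 22 x 5 = 110 boxes

110 boxes


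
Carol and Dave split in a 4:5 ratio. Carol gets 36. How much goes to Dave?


Find the multiplier:
36 / 4 = 9
Apply to Dave's share:
5 x 9 = 45

45


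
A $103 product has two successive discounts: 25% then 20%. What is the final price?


First discount:
25% of $103 = $25.75
Price after first discount:
$103 - $25.75 = $77.25
Second discount:
20% of $77.25 = $15.45
Final price:
$77.25 - $15.45 = $61.80

$61.80


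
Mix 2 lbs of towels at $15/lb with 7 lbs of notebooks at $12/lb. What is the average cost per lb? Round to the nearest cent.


Cost of towels:
2 x $15 = $30
Cost of notebooks:
7 x $12 = $84
Total cost: $30 + $84 = $114
Total weight: 9 lbs
Average: $114 / 9 = $12.6666... ≈ $12.67/lb

$12.67/lb


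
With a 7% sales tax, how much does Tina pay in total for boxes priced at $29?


Calculate the tax:
7% of $29 = $2.03
Add tax to price:
$29 + $2.03 = $31.03

$31.03


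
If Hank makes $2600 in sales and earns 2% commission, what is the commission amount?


Convert rate to decimal:
2% = 0.02
Multiply by sales:
$2600 x 0.02 = $52

$52


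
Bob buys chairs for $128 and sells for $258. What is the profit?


Selling price = $258
Cost price = $128
Profit = selling price - cost price:
Profit = $258 - $128 = $130

$130


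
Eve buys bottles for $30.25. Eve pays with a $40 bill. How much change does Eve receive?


Start with the amount paid:
$40
Subtract the price:
$40 - $30.25 = $9.75

$9.75


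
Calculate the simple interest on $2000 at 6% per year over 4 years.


Use the formula I = P x R x T / 100
P x R x T = 2000 x 6 x 4 = 48000
I = 48000 / 100 = $480

$480


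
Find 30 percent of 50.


Convert percentage to decimal:
30% = 0.3
Multiply:
50 x 0.3 = 15

15


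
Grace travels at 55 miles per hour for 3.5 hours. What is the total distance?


Use the formula: distance = speed x time
Speed = 55 mph, Time = 3.5 hours
55 x 3.5 = 192.5 miles

192.5 miles


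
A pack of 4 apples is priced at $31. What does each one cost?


Total cost: $31
Number of items: 4
Unit price: $31 / 4 = $7.75

$7.75


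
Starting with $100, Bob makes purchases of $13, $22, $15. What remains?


Add up expenses:
$13 + $22 + $15 = $50
Subtract from budget:
$100 - $50 = $50

$50


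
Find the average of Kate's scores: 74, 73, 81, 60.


Add the scores:
74 + 73 + 81 + 60 = 288
Divide by the number of tests:
288 / 4 = 72

72


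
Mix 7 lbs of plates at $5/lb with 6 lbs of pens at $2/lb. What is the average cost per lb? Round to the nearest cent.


Cost of plates:
7 x $5 = $35
Cost of pens:
6 x $2 = $12
Total cost: $35 + $12 = $47
Total weight: 13 lbs
Average: $47 / 13 = $3.6153... ≈ $3.62/lb

$3.62/lb


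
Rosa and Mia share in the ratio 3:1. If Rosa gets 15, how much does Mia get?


Find the multiplier:
15 / 3 = 5
Apply to Mia's share:
1 x 5 = 5

5


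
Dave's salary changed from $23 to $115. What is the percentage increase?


Find the absolute change:
|115 - 23| = 92
Divide by original and multiply by 100:
92 / 23 x 100 = 400%

400%


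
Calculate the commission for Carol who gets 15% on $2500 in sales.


Convert rate to decimal:
15% = 0.15
Multiply by sales:
$2500 x 0.15 = $375

$375


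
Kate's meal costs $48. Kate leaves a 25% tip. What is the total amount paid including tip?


Calculate the tip:
25% of $48 = $12
Add tip to meal cost:
$48 + $12 = $60

$60


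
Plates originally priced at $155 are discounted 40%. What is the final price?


Calculate the discount amount:
40% of $155 = $62
Subtract from original:
$155 - $62 = $93

$93


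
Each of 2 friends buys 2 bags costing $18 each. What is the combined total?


Cost per person:
2 x $18 = $36
Group total:
2 x $36 = $72

$72


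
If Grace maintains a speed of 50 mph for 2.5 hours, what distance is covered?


Use the formula: distance = speed x time
Speed = 50 mph, Time = 2.5 hours
50 x 2.5 = 125 miles

125 miles


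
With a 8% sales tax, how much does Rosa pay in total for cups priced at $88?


Calculate the tax:
8% of $88 = $7.04
Add tax to price:
$88 + $7.04 = $95.04

$95.04


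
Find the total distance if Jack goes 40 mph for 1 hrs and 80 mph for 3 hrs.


Leg 1 distance:
40 x 1 = 40 miles
Leg 2 distance:
80 x 3 = 240 miles
Total distance:
40 + 240 = 280 miles

280 miles


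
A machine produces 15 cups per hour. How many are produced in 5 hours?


Production rate: 15 cups per hour
Time: 5 hours
Total: 15 x 5 = 75 cups

75 cups


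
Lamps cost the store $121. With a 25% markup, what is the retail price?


Calculate the markup amount:
25% of $121 = $30.25
Add to cost:
$121 + $30.25 = $151.25

$151.25


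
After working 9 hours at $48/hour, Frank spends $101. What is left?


Calculate earnings:
9 x $48 = $432
Subtract spending:
$432 - $101 = $331

$331


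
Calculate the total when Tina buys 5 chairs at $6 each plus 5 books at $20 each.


Cost of chairs:
5 x $6 = $30
Cost of books:
5 x $20 = $100
Add both:
$30 + $100 = $130

$130


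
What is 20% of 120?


Convert percentage to decimal:
20% = 0.2
Multiply:
120 x 0.2 = 24

24


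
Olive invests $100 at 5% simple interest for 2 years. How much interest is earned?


Use the formula I = P x R x T / 100
P x R x T = 100 x 5 x 2 = 1000
I = 1000 / 100 = $10

$10


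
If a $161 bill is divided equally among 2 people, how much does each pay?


Total bill: $161
Number of people: 2
Each pays: $161 / 2 = $80.50

$80.50


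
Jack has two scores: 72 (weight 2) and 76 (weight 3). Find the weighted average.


Weighted sum:
2 x 72 + 3 x 76 = 372
Total weight:
2 + 3 = 5
Weighted average:
372 / 5 = 74.4

74.4


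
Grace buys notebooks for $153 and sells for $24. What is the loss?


Selling price = $24
Cost price = $153
Loss = cost price - selling price:
Loss = $153 - $24 = $129

$129


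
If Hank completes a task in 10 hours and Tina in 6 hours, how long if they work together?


Hank's rate: 1/10 of the job per hour
Tina's rate: 1/6 of the job per hour
Combined rate: 1/10 + 1/6 = 4/15 per hour
Time = 1 / (4/15) = 15/4 = 3.75 hours

3.75 hours


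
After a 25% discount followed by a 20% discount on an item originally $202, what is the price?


First discount:
25% of $202 = $50.50
Price after first discount:
$202 - $50.50 = $151.50
Second discount:
20% of $151.50 = $30.30
Final price:
$151.50 - $30.30 = $121.20

$121.20


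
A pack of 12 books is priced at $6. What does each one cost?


Total cost: $6
Number of items: 12
Unit price: $6 / 12 = $0.50

$0.50


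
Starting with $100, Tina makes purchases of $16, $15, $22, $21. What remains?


Add up expenses:
$16 + $15 + $22 + $21 = $74
Subtract from budget:
$100 - $74 = $26

$26


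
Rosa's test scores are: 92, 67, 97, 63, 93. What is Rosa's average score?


Add the scores:
92 + 67 + 97 + 63 + 93 = 412
Divide by the number of tests:
412 / 5 = 82.4

82.4


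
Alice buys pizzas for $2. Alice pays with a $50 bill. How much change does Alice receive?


Start with the amount paid:
$50
Subtract the price:
$50 - $2 = $48

$48


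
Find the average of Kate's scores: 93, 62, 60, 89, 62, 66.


Add the scores:
93 + 62 + 60 + 89 + 62 + 66 = 432
Divide by the number of tests:
432 / 6 = 72

72


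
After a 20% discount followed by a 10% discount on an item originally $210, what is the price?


First discount:
20% of $210 = $42
Price after first discount:
$210 - $42 = $168
Second discount:
10% of $168 = $16.80
Final price:
$168 - $16.80 = $151.20

$151.20


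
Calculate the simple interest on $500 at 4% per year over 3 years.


Use the formula I = P x R x T / 100
P x R x T = 500 x 4 x 3 = 6000
I = 6000 / 100 = $60

$60


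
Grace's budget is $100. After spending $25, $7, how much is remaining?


Add up expenses:
$25 + $7 = $32
Subtract from budget:
$100 - $32 = $68

$68


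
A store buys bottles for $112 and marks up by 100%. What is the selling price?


Calculate the markup amount:
100% of $112 = $112
Add to cost:
$112 + $112 = $224

$224


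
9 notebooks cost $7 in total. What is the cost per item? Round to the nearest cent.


Total cost: $7
Number of items: 9
Unit price: $7 / 9 = $0.7777... ≈ $0.78

$0.78


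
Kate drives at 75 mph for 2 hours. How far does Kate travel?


Use the formula: distance = speed x time
Speed = 75 mph, Time = 2 hours
75 x 2 = 150 miles

150 miles


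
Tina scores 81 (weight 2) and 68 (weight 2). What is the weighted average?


Weighted sum:
2 x 81 + 2 x 68 = 298
Total weight:
2 + 2 = 4
Weighted average:
298 / 4 = 74.5

74.5


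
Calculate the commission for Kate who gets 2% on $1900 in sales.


Convert rate to decimal:
2% = 0.02
Multiply by sales:
$1900 x 0.02 = $38

$38


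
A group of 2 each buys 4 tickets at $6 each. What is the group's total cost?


Cost per person:
4 x $6 = $24
Group total:
2 x $24 = $48

$48


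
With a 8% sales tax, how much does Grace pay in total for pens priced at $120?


Calculate the tax:
8% of $120 = $9.60
Add tax to price:
$120 + $9.60 = $129.60

$129.60


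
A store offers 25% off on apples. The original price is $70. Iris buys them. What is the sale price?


Calculate the discount amount:
25% of $70 = $17.50
Subtract from original:
$70 - $17.50 = $52.50

$52.50


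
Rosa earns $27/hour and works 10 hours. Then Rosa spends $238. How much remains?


Calculate earnings:
10 x $27 = $270
Subtract spending:
$270 - $238 = $32

$32


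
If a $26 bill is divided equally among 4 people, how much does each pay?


Total bill: $26
Number of people: 4
Each pays: $26 / 4 = $6.50

$6.50


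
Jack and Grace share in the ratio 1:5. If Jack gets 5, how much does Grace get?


Find the multiplier:
5 / 1 = 5
Apply to Grace's share:
5 x 5 = 25

25


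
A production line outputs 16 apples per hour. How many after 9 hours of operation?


Production rate: 16 apples per hour
Time: 9 hours
Total: 16 x 9 = 144 apples

144 apples


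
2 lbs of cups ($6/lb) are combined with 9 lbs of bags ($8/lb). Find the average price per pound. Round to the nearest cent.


Cost of cups:
2 x $6 = $12
Cost of bags:
9 x $8 = $72
Total cost: $12 + $72 = $84
Total weight: 11 lbs
Average: $84 / 11 = $7.6363... ≈ $7.64/lb

$7.64/lb


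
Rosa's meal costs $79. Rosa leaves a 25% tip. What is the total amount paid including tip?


Calculate the tip:
25% of $79 = $19.75
Add tip to meal cost:
$79 + $19.75 = $98.75

$98.75


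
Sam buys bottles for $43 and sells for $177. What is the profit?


Selling price = $177
Cost price = $43
Profit = selling price - cost price:
Profit = $177 - $43 = $134

$134


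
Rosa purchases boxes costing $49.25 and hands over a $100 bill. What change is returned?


Start with the amount paid:
$100
Subtract the price:
$100 - $49.25 = $50.75

$50.75


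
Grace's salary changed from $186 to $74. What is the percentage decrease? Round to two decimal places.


Find the absolute change:
|74 - 186| = 112
Divide by original and multiply by 100:
112 / 186 x 100 = 60.2150...% ≈ 60.22%

60.22%


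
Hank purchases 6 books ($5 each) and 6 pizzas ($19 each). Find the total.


Cost of books:
6 x $5 = $30
Cost of pizzas:
6 x $19 = $114
Add both:
$30 + $114 = $144

$144


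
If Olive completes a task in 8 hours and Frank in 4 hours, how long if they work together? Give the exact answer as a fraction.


Olive's rate: 1/8 of the job per hour
Frank's rate: 1/4 of the job per hour
Combined rate: 1/8 + 1/4 = 3/8 per hour
Time = 1 / (3/8) = 8/3 hours (≈ 2.67 hours)

8/3 hours


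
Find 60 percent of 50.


Convert percentage to decimal:
60% = 0.6
Multiply:
50 x 0.6 = 30

30


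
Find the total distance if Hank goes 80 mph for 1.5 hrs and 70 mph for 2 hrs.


Leg 1 distance:
80 x 1.5 = 120 miles
Leg 2 distance:
70 x 2 = 140 miles
Total distance:
120 + 140 = 260 miles

260 miles


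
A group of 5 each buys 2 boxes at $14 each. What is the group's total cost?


Cost per person:
2 x $14 = $28
Group total:
5 x $28 = $140

$140


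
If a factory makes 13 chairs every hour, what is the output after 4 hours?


Production rate: 13 chairs per hour
Time: 4 hours
Total: 13 x 4 = 52 chairs

52 chairs


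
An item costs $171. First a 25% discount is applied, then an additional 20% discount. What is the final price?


First discount:
25% of $171 = $42.75
Price after first discount:
$171 - $42.75 = $128.25
Second discount:
20% of $128.25 = $25.65
Final price:
$128.25 - $25.65 = $102.60

$102.60


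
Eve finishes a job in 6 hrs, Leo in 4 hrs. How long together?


Eve's rate: 1/6 of the job per hour
Leo's rate: 1/4 of the job per hour
Combined rate: 1/6 + 1/4 = 5/12 per hour
Time = 1 / (5/12) = 12/5 = 2.4 hours

2.4 hours


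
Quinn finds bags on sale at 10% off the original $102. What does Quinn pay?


Calculate the discount amount:
10% of $102 = $10.20
Subtract from original:
$102 - $10.20 = $91.80

$91.80


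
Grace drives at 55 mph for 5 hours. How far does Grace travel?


Use the formula: distance = speed x time
Speed = 55 mph, Time = 5 hours
55 x 5 = 275 miles

275 miles


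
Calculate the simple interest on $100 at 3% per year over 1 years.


Use the formula I = P x R x T / 100
P x R x T = 100 x 3 x 1 = 300
I = 300 / 100 = $3

$3


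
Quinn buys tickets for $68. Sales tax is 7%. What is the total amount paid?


Calculate the tax:
7% of $68 = $4.76
Add tax to price:
$68 + $4.76 = $72.76

$72.76


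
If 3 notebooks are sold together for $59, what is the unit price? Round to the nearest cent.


Total cost: $59
Number of items: 3
Unit price: $59 / 3 = $19.6666... ≈ $19.67

$19.67


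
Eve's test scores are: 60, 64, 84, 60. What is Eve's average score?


Add the scores:
60 + 64 + 84 + 60 = 268
Divide by the number of tests:
268 / 4 = 67

67


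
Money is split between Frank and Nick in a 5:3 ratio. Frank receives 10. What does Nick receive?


Find the multiplier:
10 / 5 = 2
Apply to Nick's share:
3 x 2 = 6

6


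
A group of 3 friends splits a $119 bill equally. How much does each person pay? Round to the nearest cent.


Total bill: $119
Number of people: 3
Each pays: $119 / 3 = $39.6666... ≈ $39.67

$39.67


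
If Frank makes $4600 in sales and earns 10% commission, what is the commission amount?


Convert rate to decimal:
10% = 0.1
Multiply by sales:
$4600 x 0.1 = $460

$460


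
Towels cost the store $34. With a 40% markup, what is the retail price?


Calculate the markup amount:
40% of $34 = $13.60
Add to cost:
$34 + $13.60 = $47.60

$47.60


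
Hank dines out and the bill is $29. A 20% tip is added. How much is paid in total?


Calculate the tip:
20% of $29 = $5.80
Add tip to meal cost:
$29 + $5.80 = $34.80

$34.80


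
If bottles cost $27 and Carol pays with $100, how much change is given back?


Start with the amount paid:
$100
Subtract the price:
$100 - $27 = $73

$73


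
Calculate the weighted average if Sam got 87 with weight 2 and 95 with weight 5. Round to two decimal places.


Weighted sum:
2 x 87 + 5 x 95 = 649
Total weight:
2 + 5 = 7
Weighted average:
649 / 7 = 92.7142... ≈ 92.71

92.71


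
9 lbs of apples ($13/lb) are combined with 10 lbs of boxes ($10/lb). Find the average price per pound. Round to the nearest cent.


Cost of apples:
9 x $13 = $117
Cost of boxes:
10 x $10 = $100
Total cost: $117 + $100 = $217
Total weight: 19 lbs
Average: $217 / 19 = $11.4210... ≈ $11.42/lb

$11.42/lb


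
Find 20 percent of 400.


Convert percentage to decimal:
20% = 0.2
Multiply:
400 x 0.2 = 80

80


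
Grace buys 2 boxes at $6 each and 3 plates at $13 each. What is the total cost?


Cost of boxes:
2 x $6 = $12
Cost of plates:
3 x $13 = $39
Add both:
$12 + $39 = $51

$51


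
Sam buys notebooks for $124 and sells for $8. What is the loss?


Selling price = $8
Cost price = $124
Loss = cost price - selling price:
Loss = $124 - $8 = $116

$116


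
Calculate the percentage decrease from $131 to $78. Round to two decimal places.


Find the absolute change:
|78 - 131| = 53
Divide by original and multiply by 100:
53 / 131 x 100 = 40.4580...% ≈ 40.46%

40.46%


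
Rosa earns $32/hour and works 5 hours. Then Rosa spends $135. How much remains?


Calculate earnings:
5 x $32 = $160
Subtract spending:
$160 - $135 = $25

$25


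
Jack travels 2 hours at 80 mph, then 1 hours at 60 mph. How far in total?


Leg 1 distance:
80 x 2 = 160 miles
Leg 2 distance:
60 x 1 = 60 miles
Total distance:
160 + 60 = 220 miles

220 miles


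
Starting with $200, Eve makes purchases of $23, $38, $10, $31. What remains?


Add up expenses:
$23 + $38 + $10 + $31 = $102
Subtract from budget:
$200 - $102 = $98

$98


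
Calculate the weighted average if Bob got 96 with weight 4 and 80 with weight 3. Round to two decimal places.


Weighted sum:
4 x 96 + 3 x 80 = 624
Total weight:
4 + 3 = 7
Weighted average:
624 / 7 = 89.1428... ≈ 89.14

89.14


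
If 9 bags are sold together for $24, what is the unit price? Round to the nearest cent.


Total cost: $24
Number of items: 9
Unit price: $24 / 9 = $2.6666... ≈ $2.67

$2.67


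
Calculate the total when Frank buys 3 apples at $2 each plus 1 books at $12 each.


Cost of apples:
3 x $2 = $6
Cost of books:
1 x $12 = $12
Add both:
$6 + $12 = $18

$18


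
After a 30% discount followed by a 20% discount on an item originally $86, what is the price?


First discount:
30% of $86 = $25.80
Price after first discount:
$86 - $25.80 = $60.20
Second discount:
20% of $60.20 = $12.04
Final price:
$60.20 - $12.04 = $48.16

$48.16


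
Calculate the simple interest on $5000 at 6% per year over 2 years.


Use the formula I = P x R x T / 100
P x R x T = 5000 x 6 x 2 = 60000
I = 60000 / 100 = $600

$600


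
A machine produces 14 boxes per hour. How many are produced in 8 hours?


Production rate: 14 boxes per hour
Time: 8 hours
Total: 14 x 8 = 112 boxes

112 boxes


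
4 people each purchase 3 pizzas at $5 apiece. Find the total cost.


Cost per person:
3 x $5 = $15
Group total:
4 x $15 = $60

$60


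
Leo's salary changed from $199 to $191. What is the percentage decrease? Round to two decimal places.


Find the absolute change:
|191 - 199| = 8
Divide by original and multiply by 100:
8 / 199 x 100 = 4.0201...% ≈ 4.02%

4.02%


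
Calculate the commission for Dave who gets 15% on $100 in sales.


Convert rate to decimal:
15% = 0.15
Multiply by sales:
$100 x 0.15 = $15

$15


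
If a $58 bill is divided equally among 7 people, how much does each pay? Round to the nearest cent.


Total bill: $58
Number of people: 7
Each pays: $58 / 7 = $8.2857... ≈ $8.29

$8.29


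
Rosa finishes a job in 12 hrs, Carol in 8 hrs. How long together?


Rosa's rate: 1/12 of the job per hour
Carol's rate: 1/8 of the job per hour
Combined rate: 1/12 + 1/8 = 5/24 per hour
Time = 1 / (5/24) = 24/5 = 4.8 hours

4.8 hours


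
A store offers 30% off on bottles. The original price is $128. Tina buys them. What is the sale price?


Calculate the discount amount:
30% of $128 = $38.40
Subtract from original:
$128 - $38.40 = $89.60

$89.60


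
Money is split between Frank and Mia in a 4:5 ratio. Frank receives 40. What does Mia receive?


Find the multiplier:
40 / 4 = 10
Apply to Mia's share:
5 x 10 = 50

50


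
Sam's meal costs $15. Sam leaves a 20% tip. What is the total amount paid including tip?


Calculate the tip:
20% of $15 = $3
Add tip to meal cost:
$15 + $3 = $18

$18


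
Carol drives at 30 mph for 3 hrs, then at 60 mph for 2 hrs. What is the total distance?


Leg 1 distance:
30 x 3 = 90 miles
Leg 2 distance:
60 x 2 = 120 miles
Total distance:
90 + 120 = 210 miles

210 miles


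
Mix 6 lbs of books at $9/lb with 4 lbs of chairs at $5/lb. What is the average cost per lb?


Cost of books:
6 x $9 = $54
Cost of chairs:
4 x $5 = $20
Total cost: $54 + $20 = $74
Total weight: 10 lbs
Average: $74 / 10 = $7.40/lb

$7.40/lb


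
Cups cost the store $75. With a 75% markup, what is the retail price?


Calculate the markup amount:
75% of $75 = $56.25
Add to cost:
$75 + $56.25 = $131.25

$131.25


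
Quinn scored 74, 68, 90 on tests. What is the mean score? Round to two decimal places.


Add the scores:
74 + 68 + 90 = 232
Divide by the number of tests:
232 / 3 = 77.3333... ≈ 77.33

77.33


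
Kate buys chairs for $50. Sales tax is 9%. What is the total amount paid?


Calculate the tax:
9% of $50 = $4.50
Add tax to price:
$50 + $4.50 = $54.50

$54.50


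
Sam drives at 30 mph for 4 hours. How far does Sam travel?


Use the formula: distance = speed x time
Speed = 30 mph, Time = 4 hours
30 x 4 = 120 miles

120 miles


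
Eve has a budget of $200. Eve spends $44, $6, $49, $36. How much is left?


Add up expenses:
$44 + $6 + $49 + $36 = $135
Subtract from budget:
$200 - $135 = $65

$65


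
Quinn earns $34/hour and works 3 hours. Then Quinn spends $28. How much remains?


Calculate earnings:
3 x $34 = $102
Subtract spending:
$102 - $28 = $74

$74


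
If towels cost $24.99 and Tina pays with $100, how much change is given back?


Start with the amount paid:
$100
Subtract the price:
$100 - $24.99 = $75.01

$75.01


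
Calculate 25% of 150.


Convert percentage to decimal:
25% = 0.25
Multiply:
150 x 0.25 = 37.5

37.5


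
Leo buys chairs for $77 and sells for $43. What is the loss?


Selling price = $43
Cost price = $77
Loss = cost price - selling price:
Loss = $77 - $43 = $34

$34


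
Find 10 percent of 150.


Convert percentage to decimal:
10% = 0.1
Multiply:
150 x 0.1 = 15

15


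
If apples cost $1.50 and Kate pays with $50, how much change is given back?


Start with the amount paid:
$50
Subtract the price:
$50 - $1.50 = $48.50

$48.50


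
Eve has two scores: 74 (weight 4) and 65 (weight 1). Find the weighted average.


Weighted sum:
4 x 74 + 1 x 65 = 361
Total weight:
4 + 1 = 5
Weighted average:
361 / 5 = 72.2

72.2


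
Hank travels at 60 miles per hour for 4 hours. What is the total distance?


Use the formula: distance = speed x time
Speed = 60 mph, Time = 4 hours
60 x 4 = 240 miles

240 miles


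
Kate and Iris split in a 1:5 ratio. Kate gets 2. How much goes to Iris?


Find the multiplier:
2 / 1 = 2
Apply to Iris's share:
5 x 2 = 10

10


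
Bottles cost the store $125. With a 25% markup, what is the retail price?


Calculate the markup amount:
25% of $125 = $31.25
Add to cost:
$125 + $31.25 = $156.25

$156.25


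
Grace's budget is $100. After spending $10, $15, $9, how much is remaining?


Add up expenses:
$10 + $15 + $9 = $34
Subtract from budget:
$100 - $34 = $66

$66


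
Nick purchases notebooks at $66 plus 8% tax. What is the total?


Calculate the tax:
8% of $66 = $5.28
Add tax to price:
$66 + $5.28 = $71.28

$71.28


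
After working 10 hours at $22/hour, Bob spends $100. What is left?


Calculate earnings:
10 x $22 = $220
Subtract spending:
$220 - $100 = $120

$120


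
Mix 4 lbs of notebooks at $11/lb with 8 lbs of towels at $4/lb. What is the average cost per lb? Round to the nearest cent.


Cost of notebooks:
4 x $11 = $44
Cost of towels:
8 x $4 = $32
Total cost: $44 + $32 = $76
Total weight: 12 lbs
Average: $76 / 12 = $6.3333... ≈ $6.33/lb

$6.33/lb


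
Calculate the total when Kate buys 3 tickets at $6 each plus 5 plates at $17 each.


Cost of tickets:
3 x $6 = $18
Cost of plates:
5 x $17 = $85
Add both:
$18 + $85 = $103

$103


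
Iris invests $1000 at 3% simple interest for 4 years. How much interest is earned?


Use the formula I = P x R x T / 100
P x R x T = 1000 x 3 x 4 = 12000
I = 12000 / 100 = $120

$120


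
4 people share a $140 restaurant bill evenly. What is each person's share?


Total bill: $140
Number of people: 4
Each pays: $140 / 4 = $35

$35


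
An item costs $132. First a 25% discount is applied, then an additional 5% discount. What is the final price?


First discount:
25% of $132 = $33
Price after first discount:
$132 - $33 = $99
Second discount:
5% of $99 = $4.95
Final price:
$99 - $4.95 = $94.05

$94.05


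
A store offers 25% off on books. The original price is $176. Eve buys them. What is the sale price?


Calculate the discount amount:
25% of $176 = $44
Subtract from original:
$176 - $44 = $132

$132


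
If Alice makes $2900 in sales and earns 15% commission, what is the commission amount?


Convert rate to decimal:
15% = 0.15
Multiply by sales:
$2900 x 0.15 = $435

$435


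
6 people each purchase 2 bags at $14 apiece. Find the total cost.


Cost per person:
2 x $14 = $28
Group total:
6 x $28 = $168

$168


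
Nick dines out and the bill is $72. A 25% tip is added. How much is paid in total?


Calculate the tip:
25% of $72 = $18
Add tip to meal cost:
$72 + $18 = $90

$90


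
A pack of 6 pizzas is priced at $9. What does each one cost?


Total cost: $9
Number of items: 6
Unit price: $9 / 6 = $1.50

$1.50


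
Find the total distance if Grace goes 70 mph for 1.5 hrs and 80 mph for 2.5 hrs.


Leg 1 distance:
70 x 1.5 = 105 miles
Leg 2 distance:
80 x 2.5 = 200 miles
Total distance:
105 + 200 = 305 miles

305 miles


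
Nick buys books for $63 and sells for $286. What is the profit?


Selling price = $286
Cost price = $63
Profit = selling price - cost price:
Profit = $286 - $63 = $223

$223


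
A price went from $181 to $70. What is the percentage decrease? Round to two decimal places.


Find the absolute change:
|70 - 181| = 111
Divide by original and multiply by 100:
111 / 181 x 100 = 61.3259...% ≈ 61.33%

61.33%


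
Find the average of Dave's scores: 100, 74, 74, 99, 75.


Add the scores:
100 + 74 + 74 + 99 + 75 = 422
Divide by the number of tests:
422 / 5 = 84.4

84.4


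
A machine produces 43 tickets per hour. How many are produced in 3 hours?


Production rate: 43 tickets per hour
Time: 3 hours
Total: 43 x 3 = 129 tickets

129 tickets


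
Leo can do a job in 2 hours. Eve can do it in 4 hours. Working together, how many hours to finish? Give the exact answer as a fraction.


Leo's rate: 1/2 of the job per hour
Eve's rate: 1/4 of the job per hour
Combined rate: 1/2 + 1/4 = 3/4 per hour
Time = 1 / (3/4) = 4/3 hours (≈ 1.33 hours)

4/3 hours


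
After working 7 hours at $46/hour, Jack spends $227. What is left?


Calculate earnings:
7 x $46 = $322
Subtract spending:
$322 - $227 = $95

$95
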